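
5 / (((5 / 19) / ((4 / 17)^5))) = 19456 / 1419857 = 0.01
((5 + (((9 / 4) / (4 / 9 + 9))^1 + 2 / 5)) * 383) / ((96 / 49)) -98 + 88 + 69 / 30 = 11908337 / 10880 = 1094.52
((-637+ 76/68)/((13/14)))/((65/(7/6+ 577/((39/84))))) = -1468406618/112047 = -13105.27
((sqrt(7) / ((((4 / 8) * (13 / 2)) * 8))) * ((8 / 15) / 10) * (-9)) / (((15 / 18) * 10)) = -18 * sqrt(7) / 8125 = -0.01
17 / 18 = 0.94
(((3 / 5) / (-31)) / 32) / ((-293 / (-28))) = -21 / 363320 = -0.00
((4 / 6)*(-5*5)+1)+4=-35 / 3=-11.67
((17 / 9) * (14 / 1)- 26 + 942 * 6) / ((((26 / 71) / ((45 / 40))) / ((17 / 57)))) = 7675313 / 1482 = 5179.02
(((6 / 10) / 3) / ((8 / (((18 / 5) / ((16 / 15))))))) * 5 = 0.42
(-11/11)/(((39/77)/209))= -16093/39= -412.64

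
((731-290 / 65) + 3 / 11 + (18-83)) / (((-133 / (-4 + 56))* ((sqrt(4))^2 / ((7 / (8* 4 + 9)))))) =-4981 / 451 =-11.04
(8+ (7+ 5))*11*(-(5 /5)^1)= -220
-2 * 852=-1704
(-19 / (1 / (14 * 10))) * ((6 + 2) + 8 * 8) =-191520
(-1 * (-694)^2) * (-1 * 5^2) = 12040900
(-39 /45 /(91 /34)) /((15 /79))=-2686 /1575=-1.71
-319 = -319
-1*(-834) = 834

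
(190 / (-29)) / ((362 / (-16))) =1520 / 5249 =0.29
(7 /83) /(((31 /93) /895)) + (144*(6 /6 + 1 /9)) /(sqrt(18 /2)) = 69665 /249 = 279.78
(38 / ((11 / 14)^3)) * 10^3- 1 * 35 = 104225415 / 1331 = 78306.10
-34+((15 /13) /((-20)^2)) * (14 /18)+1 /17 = -1800121 /53040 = -33.94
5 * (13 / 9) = 65 / 9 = 7.22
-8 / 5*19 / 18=-76 / 45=-1.69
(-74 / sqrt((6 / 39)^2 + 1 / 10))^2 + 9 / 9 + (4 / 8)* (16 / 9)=83293513 / 1881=44281.51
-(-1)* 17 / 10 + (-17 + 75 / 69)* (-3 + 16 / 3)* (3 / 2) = -12419 / 230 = -54.00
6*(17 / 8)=51 / 4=12.75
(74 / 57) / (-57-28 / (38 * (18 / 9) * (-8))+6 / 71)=-42032 / 1841205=-0.02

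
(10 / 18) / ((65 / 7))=7 / 117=0.06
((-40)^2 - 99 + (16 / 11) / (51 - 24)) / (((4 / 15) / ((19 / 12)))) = 8912.51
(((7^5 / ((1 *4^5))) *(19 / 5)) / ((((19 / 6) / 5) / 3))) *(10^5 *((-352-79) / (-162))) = 22636928125 / 288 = 78600444.88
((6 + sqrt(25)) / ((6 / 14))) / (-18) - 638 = -34529 / 54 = -639.43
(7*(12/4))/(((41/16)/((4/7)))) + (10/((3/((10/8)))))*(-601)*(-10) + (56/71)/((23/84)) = 5031363325/200859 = 25049.23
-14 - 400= -414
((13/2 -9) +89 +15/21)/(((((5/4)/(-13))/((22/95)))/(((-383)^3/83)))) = 39238104063444/275975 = 142179922.32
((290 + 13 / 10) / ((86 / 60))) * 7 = 61173 / 43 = 1422.63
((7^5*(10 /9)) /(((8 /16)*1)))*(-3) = -336140 /3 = -112046.67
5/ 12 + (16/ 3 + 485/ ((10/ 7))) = 1381/ 4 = 345.25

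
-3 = -3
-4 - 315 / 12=-121 / 4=-30.25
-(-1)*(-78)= -78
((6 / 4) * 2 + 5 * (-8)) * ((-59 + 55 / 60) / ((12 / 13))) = 335257 / 144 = 2328.17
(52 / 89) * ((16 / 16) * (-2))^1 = -104 / 89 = -1.17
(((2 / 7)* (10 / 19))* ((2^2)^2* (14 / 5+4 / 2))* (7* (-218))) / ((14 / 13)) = -2176512 / 133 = -16364.75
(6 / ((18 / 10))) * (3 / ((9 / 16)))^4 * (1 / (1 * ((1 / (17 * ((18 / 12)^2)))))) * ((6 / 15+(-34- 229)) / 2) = -365707264 / 27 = -13544713.48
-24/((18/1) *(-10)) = 2/15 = 0.13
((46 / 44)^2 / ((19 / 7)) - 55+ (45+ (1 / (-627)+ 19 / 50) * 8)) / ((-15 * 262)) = 4531387 / 2710521000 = 0.00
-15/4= -3.75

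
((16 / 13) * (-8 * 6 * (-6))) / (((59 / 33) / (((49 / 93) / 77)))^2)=225792 / 43488133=0.01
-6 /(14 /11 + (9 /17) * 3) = -1122 /535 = -2.10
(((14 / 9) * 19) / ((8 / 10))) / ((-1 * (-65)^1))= 133 / 234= 0.57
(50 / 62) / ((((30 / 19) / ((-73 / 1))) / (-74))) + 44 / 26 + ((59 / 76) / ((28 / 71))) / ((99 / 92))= 58636911077 / 21225204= 2762.61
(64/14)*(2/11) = 64/77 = 0.83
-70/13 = -5.38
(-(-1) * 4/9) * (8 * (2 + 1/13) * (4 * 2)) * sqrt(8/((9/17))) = 512 * sqrt(34)/13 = 229.65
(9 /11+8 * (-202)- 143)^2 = 374035600 /121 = 3091203.31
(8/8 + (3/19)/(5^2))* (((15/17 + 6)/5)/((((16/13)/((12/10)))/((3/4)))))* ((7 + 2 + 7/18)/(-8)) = -61434711/51680000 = -1.19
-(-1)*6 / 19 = 6 / 19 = 0.32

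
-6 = -6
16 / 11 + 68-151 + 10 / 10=-886 / 11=-80.55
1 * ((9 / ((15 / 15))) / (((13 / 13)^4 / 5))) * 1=45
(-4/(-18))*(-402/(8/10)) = -335/3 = -111.67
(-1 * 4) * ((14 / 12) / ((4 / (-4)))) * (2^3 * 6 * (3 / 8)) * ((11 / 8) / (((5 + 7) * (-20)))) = -77 / 160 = -0.48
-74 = -74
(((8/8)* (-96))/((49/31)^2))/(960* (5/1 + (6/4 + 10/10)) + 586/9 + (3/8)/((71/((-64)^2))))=-0.01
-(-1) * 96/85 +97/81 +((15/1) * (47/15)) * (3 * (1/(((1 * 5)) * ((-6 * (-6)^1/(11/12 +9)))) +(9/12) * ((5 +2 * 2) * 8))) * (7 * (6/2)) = 3526429937/22032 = 160059.46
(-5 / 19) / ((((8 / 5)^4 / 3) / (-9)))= 84375 / 77824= 1.08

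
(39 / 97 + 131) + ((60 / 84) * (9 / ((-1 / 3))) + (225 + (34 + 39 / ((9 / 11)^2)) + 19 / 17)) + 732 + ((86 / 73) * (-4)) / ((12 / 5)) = 26403506720 / 22751253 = 1160.53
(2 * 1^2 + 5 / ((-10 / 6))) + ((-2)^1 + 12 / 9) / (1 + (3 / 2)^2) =-1.21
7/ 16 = 0.44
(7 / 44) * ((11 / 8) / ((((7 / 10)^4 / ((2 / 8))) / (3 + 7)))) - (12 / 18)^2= 22637 / 12348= 1.83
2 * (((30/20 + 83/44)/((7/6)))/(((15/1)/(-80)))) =-2384/77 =-30.96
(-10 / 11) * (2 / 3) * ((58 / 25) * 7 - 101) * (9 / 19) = 25428 / 1045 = 24.33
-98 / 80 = -49 / 40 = -1.22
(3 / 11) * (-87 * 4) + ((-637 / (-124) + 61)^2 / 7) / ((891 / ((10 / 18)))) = -81579850027 / 863101008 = -94.52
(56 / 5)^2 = 3136 / 25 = 125.44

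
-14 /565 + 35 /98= 2629 /7910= 0.33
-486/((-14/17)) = 4131/7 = 590.14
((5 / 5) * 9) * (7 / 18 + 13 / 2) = 62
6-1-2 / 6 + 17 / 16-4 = 83 / 48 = 1.73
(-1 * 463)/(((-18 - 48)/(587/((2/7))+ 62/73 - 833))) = 82628369/9636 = 8574.97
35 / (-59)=-35 / 59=-0.59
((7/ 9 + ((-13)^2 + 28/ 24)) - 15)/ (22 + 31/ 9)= 2807/ 458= 6.13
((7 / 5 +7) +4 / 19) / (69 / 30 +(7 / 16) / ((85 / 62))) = 111248 / 33839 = 3.29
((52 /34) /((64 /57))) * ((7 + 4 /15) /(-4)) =-26923 /10880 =-2.47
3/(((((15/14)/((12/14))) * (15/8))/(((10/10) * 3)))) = 96/25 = 3.84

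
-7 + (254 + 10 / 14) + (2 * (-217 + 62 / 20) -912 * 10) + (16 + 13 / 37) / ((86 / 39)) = -1034924721 / 111370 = -9292.67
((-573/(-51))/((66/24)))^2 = 583696/34969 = 16.69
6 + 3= 9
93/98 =0.95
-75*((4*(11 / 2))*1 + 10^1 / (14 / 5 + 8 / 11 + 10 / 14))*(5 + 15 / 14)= -126786000 / 11431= -11091.42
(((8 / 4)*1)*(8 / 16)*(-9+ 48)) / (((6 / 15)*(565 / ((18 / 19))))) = 351 / 2147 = 0.16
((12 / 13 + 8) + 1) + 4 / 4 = 10.92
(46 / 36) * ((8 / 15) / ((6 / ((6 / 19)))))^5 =376832 / 16922589103125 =0.00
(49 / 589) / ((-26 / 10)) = -0.03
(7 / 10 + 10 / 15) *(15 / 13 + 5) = 328 / 39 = 8.41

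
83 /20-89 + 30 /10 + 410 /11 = -9807 /220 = -44.58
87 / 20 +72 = 1527 / 20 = 76.35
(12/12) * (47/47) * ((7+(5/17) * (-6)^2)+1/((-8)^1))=2375/136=17.46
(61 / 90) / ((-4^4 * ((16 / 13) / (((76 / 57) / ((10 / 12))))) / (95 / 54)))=-15067 / 2488320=-0.01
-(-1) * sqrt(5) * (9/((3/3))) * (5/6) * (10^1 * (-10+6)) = -670.82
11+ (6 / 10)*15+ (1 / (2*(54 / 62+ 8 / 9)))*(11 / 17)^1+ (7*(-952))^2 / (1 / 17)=12603156203957 / 16694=754951252.18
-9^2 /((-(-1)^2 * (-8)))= -81 /8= -10.12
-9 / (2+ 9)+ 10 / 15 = -5 / 33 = -0.15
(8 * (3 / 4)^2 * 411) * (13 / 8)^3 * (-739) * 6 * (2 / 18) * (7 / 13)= -1077934221 / 512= -2105340.28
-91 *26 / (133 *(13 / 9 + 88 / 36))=-3042 / 665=-4.57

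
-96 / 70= -48 / 35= -1.37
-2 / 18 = -1 / 9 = -0.11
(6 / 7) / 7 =6 / 49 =0.12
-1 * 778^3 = -470910952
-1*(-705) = 705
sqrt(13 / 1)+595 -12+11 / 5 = sqrt(13)+2926 / 5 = 588.81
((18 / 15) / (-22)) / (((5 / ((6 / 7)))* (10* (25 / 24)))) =-216 / 240625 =-0.00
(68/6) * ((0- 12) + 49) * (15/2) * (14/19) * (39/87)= 572390/551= 1038.82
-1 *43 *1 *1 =-43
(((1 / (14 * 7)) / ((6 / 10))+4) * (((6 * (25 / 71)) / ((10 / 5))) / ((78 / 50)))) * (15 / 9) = 3690625 / 814086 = 4.53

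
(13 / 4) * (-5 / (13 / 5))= -25 / 4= -6.25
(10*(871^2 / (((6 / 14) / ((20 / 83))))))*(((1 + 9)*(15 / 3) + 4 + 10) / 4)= 16993558400 / 249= 68247222.49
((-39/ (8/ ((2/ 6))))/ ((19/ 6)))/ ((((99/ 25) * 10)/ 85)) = -1.10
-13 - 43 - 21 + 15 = -62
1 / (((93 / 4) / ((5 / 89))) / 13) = 260 / 8277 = 0.03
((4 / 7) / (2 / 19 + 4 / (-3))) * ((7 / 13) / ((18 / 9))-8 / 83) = -21261 / 264355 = -0.08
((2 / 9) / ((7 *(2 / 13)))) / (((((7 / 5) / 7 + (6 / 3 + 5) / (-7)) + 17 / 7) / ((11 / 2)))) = 715 / 1026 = 0.70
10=10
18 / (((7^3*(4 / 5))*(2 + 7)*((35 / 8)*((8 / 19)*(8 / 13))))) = 247 / 38416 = 0.01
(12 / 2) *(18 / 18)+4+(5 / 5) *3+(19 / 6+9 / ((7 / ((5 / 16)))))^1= 5567 / 336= 16.57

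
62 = 62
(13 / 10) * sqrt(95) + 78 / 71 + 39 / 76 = 8697 / 5396 + 13 * sqrt(95) / 10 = 14.28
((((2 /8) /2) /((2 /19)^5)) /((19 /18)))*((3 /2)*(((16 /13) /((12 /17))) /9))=2215457 /832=2662.81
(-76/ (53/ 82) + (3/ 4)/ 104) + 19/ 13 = -196933/ 1696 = -116.12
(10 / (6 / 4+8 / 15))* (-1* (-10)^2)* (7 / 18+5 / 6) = -110000 / 183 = -601.09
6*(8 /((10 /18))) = 432 /5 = 86.40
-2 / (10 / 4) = -0.80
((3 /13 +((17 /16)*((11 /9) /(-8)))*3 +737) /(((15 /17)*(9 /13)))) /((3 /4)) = 12504605 /7776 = 1608.10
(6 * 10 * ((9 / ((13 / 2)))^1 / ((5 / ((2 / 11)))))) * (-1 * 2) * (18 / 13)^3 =-5038848 / 314171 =-16.04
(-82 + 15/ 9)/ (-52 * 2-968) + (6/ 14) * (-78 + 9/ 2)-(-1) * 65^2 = 13486537/ 3216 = 4193.57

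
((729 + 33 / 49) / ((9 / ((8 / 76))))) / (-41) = -23836 / 114513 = -0.21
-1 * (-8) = 8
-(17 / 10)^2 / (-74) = 289 / 7400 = 0.04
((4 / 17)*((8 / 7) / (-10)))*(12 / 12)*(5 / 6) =-8 / 357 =-0.02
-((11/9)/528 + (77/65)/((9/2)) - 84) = 2351263/28080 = 83.73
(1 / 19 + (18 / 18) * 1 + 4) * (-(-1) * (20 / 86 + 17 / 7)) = 76896 / 5719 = 13.45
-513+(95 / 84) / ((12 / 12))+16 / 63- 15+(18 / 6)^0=-132455 / 252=-525.62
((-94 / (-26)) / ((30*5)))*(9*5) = 1.08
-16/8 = -2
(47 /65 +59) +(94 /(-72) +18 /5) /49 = 979031 /16380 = 59.77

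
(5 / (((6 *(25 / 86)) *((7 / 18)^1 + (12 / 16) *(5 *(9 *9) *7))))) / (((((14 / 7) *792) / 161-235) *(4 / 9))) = -26703 / 1982385935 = -0.00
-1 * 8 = -8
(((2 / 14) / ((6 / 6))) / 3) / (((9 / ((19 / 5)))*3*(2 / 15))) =19 / 378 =0.05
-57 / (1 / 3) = -171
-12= -12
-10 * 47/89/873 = -470/77697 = -0.01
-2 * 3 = -6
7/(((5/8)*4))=14/5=2.80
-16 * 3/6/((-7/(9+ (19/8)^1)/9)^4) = -187388721/512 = -365993.60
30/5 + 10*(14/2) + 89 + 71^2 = 5206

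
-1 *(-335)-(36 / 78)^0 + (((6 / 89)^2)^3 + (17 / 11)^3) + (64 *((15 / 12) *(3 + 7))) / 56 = 1629785039592177561 / 4630374687883637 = 351.98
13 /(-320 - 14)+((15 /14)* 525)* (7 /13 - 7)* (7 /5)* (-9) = 198846731 /4342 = 45796.11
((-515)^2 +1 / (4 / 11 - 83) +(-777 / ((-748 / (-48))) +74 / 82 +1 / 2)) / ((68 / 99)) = 3696191163409 / 9573992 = 386065.83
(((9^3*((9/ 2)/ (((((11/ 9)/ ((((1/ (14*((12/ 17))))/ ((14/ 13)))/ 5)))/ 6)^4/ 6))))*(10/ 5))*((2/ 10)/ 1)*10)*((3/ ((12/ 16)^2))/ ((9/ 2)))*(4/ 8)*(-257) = -2932241824920291273/ 3376098057640000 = -868.53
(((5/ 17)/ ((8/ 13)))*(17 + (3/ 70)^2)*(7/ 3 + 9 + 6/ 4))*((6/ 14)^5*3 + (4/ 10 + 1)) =722499051989/ 4800079200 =150.52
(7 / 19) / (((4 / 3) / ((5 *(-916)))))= -24045 / 19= -1265.53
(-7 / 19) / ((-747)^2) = -7 / 10602171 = -0.00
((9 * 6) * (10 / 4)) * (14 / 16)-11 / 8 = 467 / 4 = 116.75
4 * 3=12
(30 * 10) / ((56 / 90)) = 3375 / 7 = 482.14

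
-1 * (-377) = 377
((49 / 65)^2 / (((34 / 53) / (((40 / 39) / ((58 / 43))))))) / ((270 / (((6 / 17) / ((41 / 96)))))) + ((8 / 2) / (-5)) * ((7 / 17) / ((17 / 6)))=-0.11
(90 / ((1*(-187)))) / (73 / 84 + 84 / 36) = -7560 / 50303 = -0.15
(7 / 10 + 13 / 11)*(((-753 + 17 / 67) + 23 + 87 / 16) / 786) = -53575671 / 30895040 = -1.73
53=53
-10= -10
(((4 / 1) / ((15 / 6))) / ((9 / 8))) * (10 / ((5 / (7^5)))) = 2151296 / 45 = 47806.58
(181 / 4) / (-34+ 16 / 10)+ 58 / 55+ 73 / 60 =31171 / 35640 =0.87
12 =12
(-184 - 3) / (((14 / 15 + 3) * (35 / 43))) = -24123 / 413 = -58.41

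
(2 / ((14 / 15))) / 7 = 15 / 49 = 0.31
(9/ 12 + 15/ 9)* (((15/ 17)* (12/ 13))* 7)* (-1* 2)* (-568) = 3459120/ 221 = 15652.13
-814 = -814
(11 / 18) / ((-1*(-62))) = 11 / 1116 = 0.01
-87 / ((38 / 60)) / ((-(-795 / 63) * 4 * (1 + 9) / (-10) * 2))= 5481 / 4028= 1.36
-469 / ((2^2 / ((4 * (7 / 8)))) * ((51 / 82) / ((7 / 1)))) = -942221 / 204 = -4618.73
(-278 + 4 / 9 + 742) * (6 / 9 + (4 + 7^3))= 4359740 / 27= 161471.85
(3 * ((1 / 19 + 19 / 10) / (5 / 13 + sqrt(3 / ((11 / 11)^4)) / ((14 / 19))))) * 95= -7089810 / 178127 + 25016901 * sqrt(3) / 178127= 203.45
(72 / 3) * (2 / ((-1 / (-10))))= 480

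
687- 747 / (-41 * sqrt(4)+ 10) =5579 / 8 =697.38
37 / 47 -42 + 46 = 225 / 47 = 4.79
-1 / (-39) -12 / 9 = -17 / 13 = -1.31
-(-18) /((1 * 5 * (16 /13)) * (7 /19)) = 7.94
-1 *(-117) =117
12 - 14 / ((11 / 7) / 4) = -260 / 11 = -23.64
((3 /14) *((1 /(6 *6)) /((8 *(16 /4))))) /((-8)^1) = -1 /43008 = -0.00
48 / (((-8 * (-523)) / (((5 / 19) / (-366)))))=-5 / 606157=-0.00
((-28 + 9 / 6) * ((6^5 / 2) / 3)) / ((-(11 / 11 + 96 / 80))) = 171720 / 11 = 15610.91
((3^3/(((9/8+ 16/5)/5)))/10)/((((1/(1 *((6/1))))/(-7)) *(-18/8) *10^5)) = 63/108125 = 0.00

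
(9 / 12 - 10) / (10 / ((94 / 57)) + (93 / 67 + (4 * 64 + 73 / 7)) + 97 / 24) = -4893546 / 147029699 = -0.03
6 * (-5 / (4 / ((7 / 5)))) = -21 / 2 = -10.50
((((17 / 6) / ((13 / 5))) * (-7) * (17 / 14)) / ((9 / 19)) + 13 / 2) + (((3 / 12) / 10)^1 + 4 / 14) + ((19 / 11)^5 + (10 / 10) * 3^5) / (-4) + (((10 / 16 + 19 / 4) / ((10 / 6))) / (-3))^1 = -155140600973 / 1978511535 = -78.41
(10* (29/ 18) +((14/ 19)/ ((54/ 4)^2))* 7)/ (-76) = -223547/ 1052676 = -0.21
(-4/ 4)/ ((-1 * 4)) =1/ 4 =0.25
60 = 60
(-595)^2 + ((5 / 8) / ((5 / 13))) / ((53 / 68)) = 37526871 / 106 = 354027.08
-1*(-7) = 7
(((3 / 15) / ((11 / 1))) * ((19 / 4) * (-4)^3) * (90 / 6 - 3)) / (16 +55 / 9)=-32832 / 10945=-3.00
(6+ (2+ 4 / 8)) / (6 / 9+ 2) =51 / 16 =3.19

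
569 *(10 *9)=51210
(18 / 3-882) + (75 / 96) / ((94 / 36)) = -875.70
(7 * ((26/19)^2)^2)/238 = 0.10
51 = 51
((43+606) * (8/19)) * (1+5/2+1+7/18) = 228448/171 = 1335.95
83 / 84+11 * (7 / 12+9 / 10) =17.30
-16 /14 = -8 /7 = -1.14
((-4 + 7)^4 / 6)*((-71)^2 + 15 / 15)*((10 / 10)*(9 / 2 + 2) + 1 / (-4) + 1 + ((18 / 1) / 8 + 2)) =1565541 / 2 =782770.50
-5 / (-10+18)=-5 / 8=-0.62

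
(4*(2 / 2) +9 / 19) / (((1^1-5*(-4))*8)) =85 / 3192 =0.03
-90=-90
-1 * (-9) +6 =15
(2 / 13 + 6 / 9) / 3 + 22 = 2606 / 117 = 22.27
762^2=580644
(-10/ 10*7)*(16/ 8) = -14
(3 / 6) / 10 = 1 / 20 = 0.05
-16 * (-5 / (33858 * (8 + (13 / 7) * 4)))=70 / 457083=0.00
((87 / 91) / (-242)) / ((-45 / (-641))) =-18589 / 330330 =-0.06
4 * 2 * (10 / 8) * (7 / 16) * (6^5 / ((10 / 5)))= 17010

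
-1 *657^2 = -431649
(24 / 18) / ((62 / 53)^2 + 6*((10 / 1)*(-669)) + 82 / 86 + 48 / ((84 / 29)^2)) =-11837126 / 356285273413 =-0.00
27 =27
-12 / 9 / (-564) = 1 / 423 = 0.00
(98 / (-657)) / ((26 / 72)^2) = -14112 / 12337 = -1.14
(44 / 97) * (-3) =-132 / 97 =-1.36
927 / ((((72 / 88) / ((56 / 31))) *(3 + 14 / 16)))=507584 / 961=528.18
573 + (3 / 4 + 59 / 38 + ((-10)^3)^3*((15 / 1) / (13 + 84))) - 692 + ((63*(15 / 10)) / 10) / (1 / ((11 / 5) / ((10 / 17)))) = -285000149936101 / 1843000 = -154639256.61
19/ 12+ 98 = 1195/ 12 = 99.58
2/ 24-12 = -143/ 12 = -11.92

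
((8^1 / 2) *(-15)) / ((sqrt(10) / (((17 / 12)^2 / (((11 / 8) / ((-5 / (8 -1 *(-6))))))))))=1445 *sqrt(10) / 462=9.89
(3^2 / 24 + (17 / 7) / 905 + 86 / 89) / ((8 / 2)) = 6062029 / 18042080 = 0.34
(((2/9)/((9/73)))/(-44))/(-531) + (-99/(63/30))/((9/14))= -69391007/946242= -73.33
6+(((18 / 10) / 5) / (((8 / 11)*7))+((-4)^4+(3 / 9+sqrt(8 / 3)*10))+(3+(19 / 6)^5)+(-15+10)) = 20*sqrt(6) / 3+787675153 / 1360800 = 595.16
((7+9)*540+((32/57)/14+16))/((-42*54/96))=-27630080/75411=-366.39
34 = 34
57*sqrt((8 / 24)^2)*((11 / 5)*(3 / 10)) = 627 / 50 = 12.54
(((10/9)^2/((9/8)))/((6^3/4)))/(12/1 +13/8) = 3200/2145447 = 0.00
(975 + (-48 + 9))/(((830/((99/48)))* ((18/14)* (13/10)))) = 231/166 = 1.39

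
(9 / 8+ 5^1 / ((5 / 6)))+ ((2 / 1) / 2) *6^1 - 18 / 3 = 57 / 8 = 7.12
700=700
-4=-4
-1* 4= -4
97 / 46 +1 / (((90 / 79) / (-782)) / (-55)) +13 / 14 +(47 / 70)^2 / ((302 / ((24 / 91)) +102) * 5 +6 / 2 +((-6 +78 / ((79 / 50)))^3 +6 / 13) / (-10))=1412151241260978585877 / 37401778384682355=37756.26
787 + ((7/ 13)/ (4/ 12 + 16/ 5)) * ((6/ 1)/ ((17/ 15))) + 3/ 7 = 64628206/ 81991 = 788.24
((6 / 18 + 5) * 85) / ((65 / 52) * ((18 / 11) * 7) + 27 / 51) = 508640 / 16659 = 30.53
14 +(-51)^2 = 2615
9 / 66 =3 / 22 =0.14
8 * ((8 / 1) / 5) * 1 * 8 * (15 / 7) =1536 / 7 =219.43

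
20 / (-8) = -5 / 2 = -2.50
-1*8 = -8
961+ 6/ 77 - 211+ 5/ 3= 751.74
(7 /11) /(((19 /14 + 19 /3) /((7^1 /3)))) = 686 /3553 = 0.19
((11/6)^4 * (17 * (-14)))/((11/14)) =-1108723/324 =-3421.98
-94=-94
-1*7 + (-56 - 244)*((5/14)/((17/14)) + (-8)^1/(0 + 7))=29467/119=247.62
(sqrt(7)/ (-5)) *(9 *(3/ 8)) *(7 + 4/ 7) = -1431 *sqrt(7)/ 280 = -13.52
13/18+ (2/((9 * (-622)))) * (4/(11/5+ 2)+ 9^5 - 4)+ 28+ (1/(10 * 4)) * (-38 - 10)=3777637/587790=6.43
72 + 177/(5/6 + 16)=8334/101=82.51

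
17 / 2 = 8.50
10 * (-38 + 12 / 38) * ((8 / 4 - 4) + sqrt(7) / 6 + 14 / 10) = 4296 / 19 - 3580 * sqrt(7) / 57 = 59.93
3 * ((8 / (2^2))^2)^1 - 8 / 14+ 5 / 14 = 165 / 14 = 11.79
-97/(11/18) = -1746/11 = -158.73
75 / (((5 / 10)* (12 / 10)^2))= 625 / 6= 104.17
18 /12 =3 /2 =1.50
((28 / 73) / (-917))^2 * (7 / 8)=14 / 91450969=0.00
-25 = -25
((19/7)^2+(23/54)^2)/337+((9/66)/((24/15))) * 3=589167233/2118683952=0.28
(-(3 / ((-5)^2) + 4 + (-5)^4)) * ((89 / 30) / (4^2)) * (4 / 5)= -174974 / 1875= -93.32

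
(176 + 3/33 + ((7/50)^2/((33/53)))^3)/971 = 98877814390230173/545231671875000000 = 0.18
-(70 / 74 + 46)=-1737 / 37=-46.95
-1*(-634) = 634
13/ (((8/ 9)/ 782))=11436.75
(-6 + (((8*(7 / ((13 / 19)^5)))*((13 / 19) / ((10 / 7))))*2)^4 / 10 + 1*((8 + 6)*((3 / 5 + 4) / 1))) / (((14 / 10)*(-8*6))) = -283785797746721088139233881299 / 11644790660705647217500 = -24370193.16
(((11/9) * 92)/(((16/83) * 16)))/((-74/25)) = -524975/42624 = -12.32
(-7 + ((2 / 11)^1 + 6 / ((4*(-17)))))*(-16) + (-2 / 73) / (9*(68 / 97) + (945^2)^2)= 116690693689045863586 / 1055998825002496287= 110.50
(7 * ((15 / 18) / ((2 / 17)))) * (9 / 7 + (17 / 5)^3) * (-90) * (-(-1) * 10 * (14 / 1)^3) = -4970251104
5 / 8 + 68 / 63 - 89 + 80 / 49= -85.66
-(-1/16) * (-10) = -0.62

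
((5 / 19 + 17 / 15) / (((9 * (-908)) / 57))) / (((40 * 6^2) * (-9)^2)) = -199 / 2382955200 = -0.00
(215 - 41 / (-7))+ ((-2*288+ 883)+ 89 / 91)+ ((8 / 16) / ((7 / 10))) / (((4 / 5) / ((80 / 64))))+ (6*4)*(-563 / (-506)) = 556.65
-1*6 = -6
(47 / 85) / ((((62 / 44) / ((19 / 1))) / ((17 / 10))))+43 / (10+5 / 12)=65111 / 3875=16.80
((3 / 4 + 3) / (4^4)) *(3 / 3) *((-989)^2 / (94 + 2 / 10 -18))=24453025 / 130048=188.03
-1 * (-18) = 18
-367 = -367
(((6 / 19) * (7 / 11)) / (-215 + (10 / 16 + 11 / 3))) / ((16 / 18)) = -1134 / 1056913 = -0.00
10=10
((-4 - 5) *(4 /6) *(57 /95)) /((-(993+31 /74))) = 1332 /367565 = 0.00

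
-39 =-39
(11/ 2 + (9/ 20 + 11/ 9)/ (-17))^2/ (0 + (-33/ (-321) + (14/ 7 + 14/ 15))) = 29233238987/ 3041921520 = 9.61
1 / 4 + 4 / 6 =0.92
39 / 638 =0.06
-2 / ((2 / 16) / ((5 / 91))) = -80 / 91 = -0.88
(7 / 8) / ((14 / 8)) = 1 / 2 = 0.50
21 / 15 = 7 / 5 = 1.40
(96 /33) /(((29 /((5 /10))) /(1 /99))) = 16 /31581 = 0.00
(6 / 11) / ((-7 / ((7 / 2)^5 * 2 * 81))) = -583443 / 88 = -6630.03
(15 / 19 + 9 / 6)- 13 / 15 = 811 / 570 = 1.42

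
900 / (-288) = -25 / 8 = -3.12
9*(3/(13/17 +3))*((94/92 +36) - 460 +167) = -5404725/2944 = -1835.84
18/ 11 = 1.64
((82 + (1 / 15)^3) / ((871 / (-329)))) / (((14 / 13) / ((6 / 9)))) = -13007297 / 678375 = -19.17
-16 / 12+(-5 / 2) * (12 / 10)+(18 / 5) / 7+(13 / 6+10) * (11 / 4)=8299 / 280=29.64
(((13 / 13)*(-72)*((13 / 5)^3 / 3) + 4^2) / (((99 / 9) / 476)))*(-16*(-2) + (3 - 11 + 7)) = -544394.45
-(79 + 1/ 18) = -1423/ 18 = -79.06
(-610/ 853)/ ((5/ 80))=-9760/ 853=-11.44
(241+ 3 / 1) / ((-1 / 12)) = -2928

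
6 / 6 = 1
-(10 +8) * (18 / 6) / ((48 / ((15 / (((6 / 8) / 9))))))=-405 / 2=-202.50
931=931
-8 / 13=-0.62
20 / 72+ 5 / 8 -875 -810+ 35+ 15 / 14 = -830605 / 504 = -1648.03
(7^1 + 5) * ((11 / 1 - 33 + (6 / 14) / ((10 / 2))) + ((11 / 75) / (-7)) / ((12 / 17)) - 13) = -220147 / 525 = -419.33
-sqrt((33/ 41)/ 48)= -sqrt(451)/ 164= -0.13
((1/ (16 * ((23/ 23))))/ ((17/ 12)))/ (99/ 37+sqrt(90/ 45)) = 10989/ 480284 - 4107 * sqrt(2)/ 480284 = 0.01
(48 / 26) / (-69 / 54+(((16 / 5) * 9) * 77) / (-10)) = -10800 / 1304771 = -0.01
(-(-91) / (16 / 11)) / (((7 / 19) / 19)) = 51623 / 16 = 3226.44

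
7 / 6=1.17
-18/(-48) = 3/8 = 0.38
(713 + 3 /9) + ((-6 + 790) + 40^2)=9292 /3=3097.33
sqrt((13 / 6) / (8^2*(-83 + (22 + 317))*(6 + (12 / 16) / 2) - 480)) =sqrt(39) / 1368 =0.00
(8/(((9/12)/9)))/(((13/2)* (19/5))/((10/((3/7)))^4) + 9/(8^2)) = 15366400000/22522713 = 682.26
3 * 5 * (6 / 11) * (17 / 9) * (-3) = -510 / 11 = -46.36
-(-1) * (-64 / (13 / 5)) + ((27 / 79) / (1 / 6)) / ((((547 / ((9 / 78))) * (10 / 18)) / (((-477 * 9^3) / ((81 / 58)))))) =-613690678 / 2808845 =-218.49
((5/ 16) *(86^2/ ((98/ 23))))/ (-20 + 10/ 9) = -382743/ 13328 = -28.72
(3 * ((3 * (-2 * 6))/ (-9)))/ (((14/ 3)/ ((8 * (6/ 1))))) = 864/ 7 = 123.43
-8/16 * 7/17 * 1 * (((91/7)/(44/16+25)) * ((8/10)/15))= -728/141525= -0.01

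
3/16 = 0.19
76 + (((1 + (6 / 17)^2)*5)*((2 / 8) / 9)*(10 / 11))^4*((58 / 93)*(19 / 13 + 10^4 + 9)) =78.54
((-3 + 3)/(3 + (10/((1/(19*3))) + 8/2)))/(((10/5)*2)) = 0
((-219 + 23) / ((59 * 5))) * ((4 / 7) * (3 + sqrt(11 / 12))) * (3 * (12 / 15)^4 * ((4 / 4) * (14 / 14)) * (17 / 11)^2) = -74575872 / 22309375 - 4143104 * sqrt(33) / 22309375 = -4.41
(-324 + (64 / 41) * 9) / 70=-6354 / 1435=-4.43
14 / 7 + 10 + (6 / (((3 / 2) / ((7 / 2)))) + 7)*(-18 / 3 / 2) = -51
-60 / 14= -4.29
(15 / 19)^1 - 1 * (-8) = 167 / 19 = 8.79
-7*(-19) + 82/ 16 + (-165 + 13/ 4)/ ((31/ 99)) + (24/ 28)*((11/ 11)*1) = -655469/ 1736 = -377.57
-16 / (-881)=16 / 881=0.02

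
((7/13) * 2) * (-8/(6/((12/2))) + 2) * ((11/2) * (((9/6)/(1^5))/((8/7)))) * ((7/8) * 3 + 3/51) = -1770615/14144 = -125.18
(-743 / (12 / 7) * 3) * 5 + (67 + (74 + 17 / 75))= -1908007 / 300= -6360.02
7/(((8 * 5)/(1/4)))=7/160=0.04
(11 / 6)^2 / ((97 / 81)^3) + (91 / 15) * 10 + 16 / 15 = 3487714727 / 54760380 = 63.69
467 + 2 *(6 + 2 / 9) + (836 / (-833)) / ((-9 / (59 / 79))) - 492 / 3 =20763933 / 65807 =315.53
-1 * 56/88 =-7/11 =-0.64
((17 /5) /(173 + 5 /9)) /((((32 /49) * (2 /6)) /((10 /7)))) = 3213 /24992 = 0.13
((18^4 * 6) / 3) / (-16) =-13122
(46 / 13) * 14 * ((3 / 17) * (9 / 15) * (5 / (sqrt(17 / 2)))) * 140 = 811440 * sqrt(34) / 3757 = 1259.37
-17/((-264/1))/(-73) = -17/19272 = -0.00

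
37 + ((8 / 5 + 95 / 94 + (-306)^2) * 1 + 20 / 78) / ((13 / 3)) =1719339343 / 79430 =21645.97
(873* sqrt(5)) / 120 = 291* sqrt(5) / 40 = 16.27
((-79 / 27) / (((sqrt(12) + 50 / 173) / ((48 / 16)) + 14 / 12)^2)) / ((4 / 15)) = -12433989432305 / 26532257547 + 7150012959640 * sqrt(3) / 26532257547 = -1.88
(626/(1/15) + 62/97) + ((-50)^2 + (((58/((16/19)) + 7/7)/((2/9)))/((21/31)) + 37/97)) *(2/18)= 950386019/97776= 9720.03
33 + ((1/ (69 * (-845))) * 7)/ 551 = 33.00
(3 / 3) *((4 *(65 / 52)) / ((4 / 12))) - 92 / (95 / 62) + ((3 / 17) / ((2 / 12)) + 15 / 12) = -276057 / 6460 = -42.73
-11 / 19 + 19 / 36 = -35 / 684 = -0.05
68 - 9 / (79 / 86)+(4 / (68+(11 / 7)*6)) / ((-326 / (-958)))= 203637228 / 3489667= 58.35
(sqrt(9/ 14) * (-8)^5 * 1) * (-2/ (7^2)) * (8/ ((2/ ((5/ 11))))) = 1949.75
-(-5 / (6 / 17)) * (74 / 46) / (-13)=-3145 / 1794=-1.75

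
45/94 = 0.48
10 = 10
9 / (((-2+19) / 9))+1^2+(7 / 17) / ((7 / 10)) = 108 / 17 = 6.35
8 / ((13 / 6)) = 48 / 13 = 3.69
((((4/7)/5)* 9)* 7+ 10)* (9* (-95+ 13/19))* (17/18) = -1309952/95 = -13788.97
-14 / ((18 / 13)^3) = -5.27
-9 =-9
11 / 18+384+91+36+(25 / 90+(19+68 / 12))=4829 / 9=536.56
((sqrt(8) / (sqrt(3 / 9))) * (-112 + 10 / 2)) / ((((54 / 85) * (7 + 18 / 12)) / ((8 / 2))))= -4280 * sqrt(6) / 27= -388.29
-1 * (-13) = 13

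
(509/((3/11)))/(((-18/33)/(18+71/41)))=-49825501/738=-67514.23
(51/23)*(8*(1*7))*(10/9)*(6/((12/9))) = 14280/23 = 620.87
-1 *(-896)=896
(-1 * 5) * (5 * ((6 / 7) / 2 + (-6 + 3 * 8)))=-3225 / 7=-460.71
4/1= 4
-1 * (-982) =982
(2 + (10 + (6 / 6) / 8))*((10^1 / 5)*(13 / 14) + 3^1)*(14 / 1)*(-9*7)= -103887 / 2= -51943.50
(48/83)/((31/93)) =144/83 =1.73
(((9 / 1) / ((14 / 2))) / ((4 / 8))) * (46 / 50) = 414 / 175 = 2.37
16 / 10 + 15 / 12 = 57 / 20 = 2.85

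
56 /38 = 1.47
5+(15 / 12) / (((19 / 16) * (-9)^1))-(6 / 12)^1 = 1499 / 342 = 4.38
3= 3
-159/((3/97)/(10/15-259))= 3984275/3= 1328091.67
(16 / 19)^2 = 256 / 361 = 0.71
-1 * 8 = -8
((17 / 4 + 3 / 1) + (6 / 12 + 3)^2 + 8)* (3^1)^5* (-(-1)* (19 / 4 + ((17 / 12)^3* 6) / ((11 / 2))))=1678995 / 32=52468.59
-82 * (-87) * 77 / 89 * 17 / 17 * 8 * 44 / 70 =31036.91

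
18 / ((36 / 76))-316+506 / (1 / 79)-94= 39602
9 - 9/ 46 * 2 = 198/ 23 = 8.61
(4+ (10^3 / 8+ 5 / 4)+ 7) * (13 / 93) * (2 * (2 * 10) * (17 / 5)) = 80886 / 31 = 2609.23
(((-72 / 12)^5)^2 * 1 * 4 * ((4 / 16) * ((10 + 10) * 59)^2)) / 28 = 21048275865600 / 7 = 3006896552228.57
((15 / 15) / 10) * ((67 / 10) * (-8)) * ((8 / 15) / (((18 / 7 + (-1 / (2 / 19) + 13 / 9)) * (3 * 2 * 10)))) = 3752 / 431875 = 0.01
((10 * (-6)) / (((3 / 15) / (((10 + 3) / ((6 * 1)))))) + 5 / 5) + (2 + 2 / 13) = -8409 / 13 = -646.85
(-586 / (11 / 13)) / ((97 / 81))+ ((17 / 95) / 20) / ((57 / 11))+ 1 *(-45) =-72027206371 / 115556100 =-623.31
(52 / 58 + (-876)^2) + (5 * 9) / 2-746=766653.40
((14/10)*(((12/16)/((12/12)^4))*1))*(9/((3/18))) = 567/10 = 56.70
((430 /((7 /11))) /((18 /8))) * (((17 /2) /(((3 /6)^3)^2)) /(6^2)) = 2573120 /567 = 4538.13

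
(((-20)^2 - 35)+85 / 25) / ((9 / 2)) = 1228 / 15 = 81.87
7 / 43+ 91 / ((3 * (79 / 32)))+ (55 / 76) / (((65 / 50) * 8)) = 504212525 / 40274832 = 12.52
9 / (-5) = -9 / 5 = -1.80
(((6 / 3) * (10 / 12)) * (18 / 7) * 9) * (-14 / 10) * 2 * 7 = -756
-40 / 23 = -1.74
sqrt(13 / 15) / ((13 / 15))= 1.07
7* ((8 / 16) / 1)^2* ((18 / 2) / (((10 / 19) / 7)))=8379 / 40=209.48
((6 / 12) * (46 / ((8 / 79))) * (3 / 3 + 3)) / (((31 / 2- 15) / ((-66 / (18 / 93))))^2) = 422565154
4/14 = 2/7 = 0.29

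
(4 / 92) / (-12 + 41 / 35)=-35 / 8717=-0.00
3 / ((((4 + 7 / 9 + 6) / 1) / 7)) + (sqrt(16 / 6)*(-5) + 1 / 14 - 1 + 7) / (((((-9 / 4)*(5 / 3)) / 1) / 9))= -8571 / 679 + 8*sqrt(6)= 6.97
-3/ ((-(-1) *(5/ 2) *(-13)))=6/ 65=0.09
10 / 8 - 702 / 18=-151 / 4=-37.75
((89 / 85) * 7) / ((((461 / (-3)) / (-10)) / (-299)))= -1117662 / 7837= -142.61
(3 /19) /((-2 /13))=-39 /38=-1.03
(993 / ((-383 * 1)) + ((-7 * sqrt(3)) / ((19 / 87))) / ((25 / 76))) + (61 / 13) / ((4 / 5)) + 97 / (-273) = 1220155 / 418236 - 2436 * sqrt(3) / 25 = -165.85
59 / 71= 0.83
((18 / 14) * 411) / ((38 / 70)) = 18495 / 19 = 973.42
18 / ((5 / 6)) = 108 / 5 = 21.60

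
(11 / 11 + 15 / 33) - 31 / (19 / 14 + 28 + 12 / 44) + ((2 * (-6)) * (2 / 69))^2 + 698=18547417384 / 26552097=698.53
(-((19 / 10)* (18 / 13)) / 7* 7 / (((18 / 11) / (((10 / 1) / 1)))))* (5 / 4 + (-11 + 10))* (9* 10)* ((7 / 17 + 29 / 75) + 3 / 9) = -69597 / 170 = -409.39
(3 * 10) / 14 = 15 / 7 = 2.14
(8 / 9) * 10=80 / 9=8.89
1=1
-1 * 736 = -736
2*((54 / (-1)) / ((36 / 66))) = -198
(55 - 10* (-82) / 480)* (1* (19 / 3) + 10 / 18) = 42191 / 108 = 390.66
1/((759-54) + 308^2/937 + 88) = 937/837905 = 0.00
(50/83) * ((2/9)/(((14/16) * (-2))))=-400/5229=-0.08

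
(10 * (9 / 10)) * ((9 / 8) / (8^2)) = 81 / 512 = 0.16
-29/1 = -29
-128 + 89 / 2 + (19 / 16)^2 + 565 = 123625 / 256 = 482.91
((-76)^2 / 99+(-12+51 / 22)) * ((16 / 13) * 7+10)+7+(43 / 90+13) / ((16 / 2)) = 914.54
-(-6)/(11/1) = 6/11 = 0.55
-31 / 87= -0.36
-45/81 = -5/9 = -0.56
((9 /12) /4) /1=3 /16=0.19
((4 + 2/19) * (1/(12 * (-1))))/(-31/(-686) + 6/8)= -8918/20729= -0.43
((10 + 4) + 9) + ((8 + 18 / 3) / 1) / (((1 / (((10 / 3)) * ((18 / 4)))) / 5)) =1073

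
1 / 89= 0.01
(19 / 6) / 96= 19 / 576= 0.03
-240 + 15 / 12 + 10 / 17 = -16195 / 68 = -238.16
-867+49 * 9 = -426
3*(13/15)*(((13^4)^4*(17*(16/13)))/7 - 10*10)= 180993317697824907652/35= 5171237648509283075.77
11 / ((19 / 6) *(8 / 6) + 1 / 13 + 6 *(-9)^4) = 1287 / 4606325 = 0.00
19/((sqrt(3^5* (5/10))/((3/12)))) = 19* sqrt(6)/108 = 0.43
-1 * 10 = -10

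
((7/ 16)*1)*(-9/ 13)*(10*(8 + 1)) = -2835/ 104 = -27.26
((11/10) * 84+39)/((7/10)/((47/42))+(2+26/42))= 648459/16012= 40.50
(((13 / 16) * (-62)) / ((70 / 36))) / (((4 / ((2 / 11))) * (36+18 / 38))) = -7657 / 237160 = -0.03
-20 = -20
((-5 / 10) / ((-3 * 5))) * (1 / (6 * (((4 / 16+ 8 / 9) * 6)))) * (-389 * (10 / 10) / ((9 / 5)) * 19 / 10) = -7391 / 22140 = -0.33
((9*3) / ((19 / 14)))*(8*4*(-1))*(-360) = 4354560 / 19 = 229187.37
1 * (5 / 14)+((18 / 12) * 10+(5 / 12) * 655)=24215 / 84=288.27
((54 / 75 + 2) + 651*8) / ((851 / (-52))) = -6773936 / 21275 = -318.40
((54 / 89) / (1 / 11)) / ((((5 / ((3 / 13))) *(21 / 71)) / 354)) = 368.68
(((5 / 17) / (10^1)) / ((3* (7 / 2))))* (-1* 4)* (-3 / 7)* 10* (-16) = -640 / 833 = -0.77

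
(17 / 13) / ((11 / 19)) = 323 / 143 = 2.26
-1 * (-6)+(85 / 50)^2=889 / 100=8.89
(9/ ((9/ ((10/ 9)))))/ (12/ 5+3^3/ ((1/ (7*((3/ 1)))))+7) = 25/ 12969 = 0.00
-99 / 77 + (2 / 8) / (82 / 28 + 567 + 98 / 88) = -1582390 / 1231167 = -1.29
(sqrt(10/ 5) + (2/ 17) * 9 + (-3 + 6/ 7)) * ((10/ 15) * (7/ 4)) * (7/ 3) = 0.90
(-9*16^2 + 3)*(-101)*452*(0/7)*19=0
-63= -63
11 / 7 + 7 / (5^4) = 6924 / 4375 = 1.58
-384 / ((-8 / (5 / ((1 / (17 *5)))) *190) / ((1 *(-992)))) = -2023680 / 19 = -106509.47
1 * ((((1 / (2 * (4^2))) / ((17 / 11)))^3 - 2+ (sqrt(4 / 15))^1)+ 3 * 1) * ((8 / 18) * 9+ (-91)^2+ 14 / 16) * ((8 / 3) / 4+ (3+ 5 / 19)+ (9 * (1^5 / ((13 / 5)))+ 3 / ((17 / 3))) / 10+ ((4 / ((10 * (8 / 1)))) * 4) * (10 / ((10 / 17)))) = 1241111897 * sqrt(15) / 145350+ 701078047265463 / 10947264512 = 97111.95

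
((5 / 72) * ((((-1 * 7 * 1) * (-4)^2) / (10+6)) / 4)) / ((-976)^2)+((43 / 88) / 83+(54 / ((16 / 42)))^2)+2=5033295047725357 / 250474143744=20095.07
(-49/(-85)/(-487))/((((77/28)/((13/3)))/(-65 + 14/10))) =270088/2276725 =0.12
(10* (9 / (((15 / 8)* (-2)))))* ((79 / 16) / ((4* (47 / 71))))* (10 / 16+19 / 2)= -1362987 / 3008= -453.12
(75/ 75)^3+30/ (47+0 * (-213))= 77/ 47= 1.64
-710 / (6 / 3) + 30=-325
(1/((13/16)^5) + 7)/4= 3647627/1485172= 2.46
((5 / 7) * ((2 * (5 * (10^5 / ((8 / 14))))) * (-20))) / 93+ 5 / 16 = -399999535 / 1488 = -268816.89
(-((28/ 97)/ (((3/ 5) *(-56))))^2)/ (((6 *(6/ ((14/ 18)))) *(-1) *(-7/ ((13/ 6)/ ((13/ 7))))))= -175/ 658479456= -0.00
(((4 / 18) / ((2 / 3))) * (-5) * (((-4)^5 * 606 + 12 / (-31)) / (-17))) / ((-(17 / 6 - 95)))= -192368760 / 291431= -660.08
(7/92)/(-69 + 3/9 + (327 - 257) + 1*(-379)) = -21/104236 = -0.00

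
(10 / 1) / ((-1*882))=-5 / 441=-0.01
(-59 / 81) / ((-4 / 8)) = 118 / 81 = 1.46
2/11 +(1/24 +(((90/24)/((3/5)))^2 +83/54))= 193991/4752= 40.82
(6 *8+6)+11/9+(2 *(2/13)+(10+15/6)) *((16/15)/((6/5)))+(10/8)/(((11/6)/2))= 87478/1287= 67.97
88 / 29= 3.03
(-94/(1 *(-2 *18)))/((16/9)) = 47/32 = 1.47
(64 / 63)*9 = 64 / 7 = 9.14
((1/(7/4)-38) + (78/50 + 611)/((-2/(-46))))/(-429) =-32.75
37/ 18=2.06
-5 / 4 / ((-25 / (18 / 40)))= 9 / 400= 0.02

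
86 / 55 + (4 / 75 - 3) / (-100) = 131431 / 82500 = 1.59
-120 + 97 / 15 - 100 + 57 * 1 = -2348 / 15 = -156.53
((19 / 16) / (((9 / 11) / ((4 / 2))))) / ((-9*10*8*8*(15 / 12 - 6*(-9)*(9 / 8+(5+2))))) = -19 / 16588800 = -0.00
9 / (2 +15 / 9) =27 / 11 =2.45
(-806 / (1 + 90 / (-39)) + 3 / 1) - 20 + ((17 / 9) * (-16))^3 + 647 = -326655964 / 12393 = -26358.10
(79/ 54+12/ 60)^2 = 201601/ 72900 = 2.77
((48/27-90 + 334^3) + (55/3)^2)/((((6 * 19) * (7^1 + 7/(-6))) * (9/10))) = 670679134/10773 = 62255.56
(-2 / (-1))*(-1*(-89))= 178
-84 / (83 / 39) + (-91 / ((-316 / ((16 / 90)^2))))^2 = -83839218092812 / 2124136051875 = -39.47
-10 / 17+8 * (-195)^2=5171390 / 17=304199.41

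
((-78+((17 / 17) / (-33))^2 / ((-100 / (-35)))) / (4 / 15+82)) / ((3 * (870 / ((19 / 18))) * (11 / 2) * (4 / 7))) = -225944789 / 1851899734080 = -0.00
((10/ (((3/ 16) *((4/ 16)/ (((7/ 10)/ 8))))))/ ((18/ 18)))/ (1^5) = 56/ 3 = 18.67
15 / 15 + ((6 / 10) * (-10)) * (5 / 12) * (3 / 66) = 39 / 44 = 0.89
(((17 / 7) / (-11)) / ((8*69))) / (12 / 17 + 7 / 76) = -0.00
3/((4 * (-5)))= -3/20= -0.15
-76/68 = -19/17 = -1.12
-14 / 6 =-7 / 3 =-2.33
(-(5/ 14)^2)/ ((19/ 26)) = -0.17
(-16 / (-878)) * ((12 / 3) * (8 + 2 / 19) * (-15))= -73920 / 8341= -8.86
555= 555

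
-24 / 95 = -0.25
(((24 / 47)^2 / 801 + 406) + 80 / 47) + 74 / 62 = 2492070247 / 6094631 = 408.90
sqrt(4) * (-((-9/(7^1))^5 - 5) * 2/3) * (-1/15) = -572336/756315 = -0.76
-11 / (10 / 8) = -8.80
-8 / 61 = -0.13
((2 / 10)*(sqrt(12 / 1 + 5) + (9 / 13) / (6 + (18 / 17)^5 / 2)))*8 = 17038284 / 102525865 + 8*sqrt(17) / 5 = 6.76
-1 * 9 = -9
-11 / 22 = -1 / 2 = -0.50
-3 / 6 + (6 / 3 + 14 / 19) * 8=813 / 38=21.39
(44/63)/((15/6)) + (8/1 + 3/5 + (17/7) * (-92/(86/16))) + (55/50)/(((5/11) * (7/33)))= -2882399/135450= -21.28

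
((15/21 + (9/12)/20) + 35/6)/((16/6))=2.47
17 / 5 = 3.40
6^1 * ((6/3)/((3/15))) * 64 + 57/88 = 337977/88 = 3840.65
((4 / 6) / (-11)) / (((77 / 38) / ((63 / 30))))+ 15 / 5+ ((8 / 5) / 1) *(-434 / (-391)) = 4.71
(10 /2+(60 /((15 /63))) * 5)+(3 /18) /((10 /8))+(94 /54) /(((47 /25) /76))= 180293 /135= 1335.50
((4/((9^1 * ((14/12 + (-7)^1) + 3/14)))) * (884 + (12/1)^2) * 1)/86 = -7196/7611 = -0.95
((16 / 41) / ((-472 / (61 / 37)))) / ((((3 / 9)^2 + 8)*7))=-1098 / 45736033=-0.00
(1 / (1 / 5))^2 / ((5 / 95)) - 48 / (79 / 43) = 35461 / 79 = 448.87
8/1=8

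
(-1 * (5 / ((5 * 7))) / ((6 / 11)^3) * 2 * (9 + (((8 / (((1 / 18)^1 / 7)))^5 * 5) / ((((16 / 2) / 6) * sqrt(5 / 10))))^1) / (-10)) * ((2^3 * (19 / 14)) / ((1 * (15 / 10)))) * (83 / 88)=190817 / 17640 + 4690400221495296 * sqrt(2)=6633227606196427.44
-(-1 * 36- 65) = 101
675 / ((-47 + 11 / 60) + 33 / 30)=-40500 / 2743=-14.76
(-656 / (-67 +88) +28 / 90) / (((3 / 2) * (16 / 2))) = -4871 / 1890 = -2.58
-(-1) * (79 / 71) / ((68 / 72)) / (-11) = -1422 / 13277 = -0.11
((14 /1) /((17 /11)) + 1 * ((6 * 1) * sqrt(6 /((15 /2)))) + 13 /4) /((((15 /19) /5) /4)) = 304 * sqrt(5) /5 + 5301 /17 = 447.78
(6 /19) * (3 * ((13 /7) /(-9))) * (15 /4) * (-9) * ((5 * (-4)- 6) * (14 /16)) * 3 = -68445 /152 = -450.30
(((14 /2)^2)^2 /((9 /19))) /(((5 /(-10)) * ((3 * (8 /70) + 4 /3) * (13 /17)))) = -27143305 /3432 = -7908.89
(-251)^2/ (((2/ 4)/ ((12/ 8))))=189003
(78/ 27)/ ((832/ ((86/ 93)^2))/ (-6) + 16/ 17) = -408629/ 22804020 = -0.02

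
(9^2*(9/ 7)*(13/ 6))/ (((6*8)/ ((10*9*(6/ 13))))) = 10935/ 56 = 195.27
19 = 19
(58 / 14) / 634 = 29 / 4438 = 0.01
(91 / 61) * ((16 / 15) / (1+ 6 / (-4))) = -2912 / 915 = -3.18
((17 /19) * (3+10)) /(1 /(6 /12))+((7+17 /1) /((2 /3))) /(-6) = -7 /38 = -0.18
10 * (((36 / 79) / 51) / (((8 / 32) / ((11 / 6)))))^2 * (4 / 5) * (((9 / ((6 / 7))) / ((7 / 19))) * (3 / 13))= 0.23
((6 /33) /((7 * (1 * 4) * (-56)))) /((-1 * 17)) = 1 /146608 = 0.00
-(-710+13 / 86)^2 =-3726736209 / 7396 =-503885.37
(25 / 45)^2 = 25 / 81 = 0.31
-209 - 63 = -272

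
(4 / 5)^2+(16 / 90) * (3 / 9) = 472 / 675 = 0.70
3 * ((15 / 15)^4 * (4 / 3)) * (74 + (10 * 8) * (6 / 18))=1208 / 3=402.67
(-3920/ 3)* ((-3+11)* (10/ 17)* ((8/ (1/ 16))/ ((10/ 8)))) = -32112640/ 51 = -629659.61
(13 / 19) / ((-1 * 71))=-13 / 1349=-0.01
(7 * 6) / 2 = 21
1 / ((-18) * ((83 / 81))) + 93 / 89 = 14637 / 14774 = 0.99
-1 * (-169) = 169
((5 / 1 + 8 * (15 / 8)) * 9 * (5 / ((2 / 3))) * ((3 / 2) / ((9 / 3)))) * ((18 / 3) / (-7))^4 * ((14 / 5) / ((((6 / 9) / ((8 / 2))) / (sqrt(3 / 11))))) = 2099520 * sqrt(33) / 3773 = 3196.61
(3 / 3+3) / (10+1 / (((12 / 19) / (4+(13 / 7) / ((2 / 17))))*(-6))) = 4032 / 4817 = 0.84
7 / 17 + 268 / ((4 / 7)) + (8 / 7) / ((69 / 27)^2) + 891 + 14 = 86531611 / 62951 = 1374.59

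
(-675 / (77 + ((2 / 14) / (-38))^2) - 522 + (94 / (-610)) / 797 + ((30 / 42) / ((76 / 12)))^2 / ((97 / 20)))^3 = -149521584.72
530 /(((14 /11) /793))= 2311595 /7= 330227.86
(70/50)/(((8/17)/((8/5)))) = 119/25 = 4.76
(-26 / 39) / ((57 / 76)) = -8 / 9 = -0.89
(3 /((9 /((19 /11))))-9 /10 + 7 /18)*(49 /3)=1568 /1485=1.06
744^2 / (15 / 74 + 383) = 40961664 / 28357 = 1444.50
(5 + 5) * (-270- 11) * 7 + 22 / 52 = -511409 / 26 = -19669.58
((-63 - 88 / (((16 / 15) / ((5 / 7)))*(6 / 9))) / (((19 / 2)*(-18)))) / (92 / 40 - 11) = -785 / 7714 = -0.10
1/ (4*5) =1/ 20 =0.05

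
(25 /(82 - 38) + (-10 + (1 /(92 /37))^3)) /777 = -3820557 /316926016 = -0.01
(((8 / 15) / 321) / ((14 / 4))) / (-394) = -8 / 6639885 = -0.00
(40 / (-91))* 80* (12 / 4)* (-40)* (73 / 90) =934400 / 273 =3422.71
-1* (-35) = 35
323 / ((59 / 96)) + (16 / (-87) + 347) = 4477903 / 5133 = 872.38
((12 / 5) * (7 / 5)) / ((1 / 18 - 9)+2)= -0.48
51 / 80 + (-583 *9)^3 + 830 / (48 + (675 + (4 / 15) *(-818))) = -87516740925080097 / 605840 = -144455204220.72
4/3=1.33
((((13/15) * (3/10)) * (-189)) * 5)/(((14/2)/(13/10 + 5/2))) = -6669/50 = -133.38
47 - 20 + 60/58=813/29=28.03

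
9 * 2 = 18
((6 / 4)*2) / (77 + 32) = 3 / 109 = 0.03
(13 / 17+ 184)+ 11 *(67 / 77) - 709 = -61245 / 119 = -514.66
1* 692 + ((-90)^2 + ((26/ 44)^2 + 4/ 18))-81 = 37947605/ 4356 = 8711.57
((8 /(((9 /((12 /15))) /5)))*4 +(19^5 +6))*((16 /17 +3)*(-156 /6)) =-38820597166 /153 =-253729393.24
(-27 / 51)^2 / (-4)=-81 / 1156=-0.07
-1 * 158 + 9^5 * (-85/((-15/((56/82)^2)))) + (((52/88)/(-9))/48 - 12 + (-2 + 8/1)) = 2490611945507/15976224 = 155894.91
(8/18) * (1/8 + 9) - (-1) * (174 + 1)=3223/18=179.06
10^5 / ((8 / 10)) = 125000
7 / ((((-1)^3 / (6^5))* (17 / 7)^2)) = -2667168 / 289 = -9228.96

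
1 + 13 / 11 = 24 / 11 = 2.18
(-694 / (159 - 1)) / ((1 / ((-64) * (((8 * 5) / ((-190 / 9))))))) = -799488 / 1501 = -532.64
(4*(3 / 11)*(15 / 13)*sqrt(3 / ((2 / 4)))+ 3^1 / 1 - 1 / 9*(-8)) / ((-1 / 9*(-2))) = 810*sqrt(6) / 143+ 35 / 2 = 31.37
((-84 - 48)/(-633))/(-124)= -11/6541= -0.00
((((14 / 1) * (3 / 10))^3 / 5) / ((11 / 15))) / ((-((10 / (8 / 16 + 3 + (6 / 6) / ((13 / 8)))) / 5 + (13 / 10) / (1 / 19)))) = -1981854 / 2470325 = -0.80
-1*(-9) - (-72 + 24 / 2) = 69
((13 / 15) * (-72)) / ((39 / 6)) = -48 / 5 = -9.60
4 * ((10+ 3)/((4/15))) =195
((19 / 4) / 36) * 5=0.66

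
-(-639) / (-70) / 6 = -213 / 140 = -1.52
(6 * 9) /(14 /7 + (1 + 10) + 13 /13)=27 /7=3.86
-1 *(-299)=299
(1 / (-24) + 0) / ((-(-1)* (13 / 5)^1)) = -0.02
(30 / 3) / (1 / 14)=140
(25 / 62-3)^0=1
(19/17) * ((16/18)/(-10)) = -76/765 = -0.10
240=240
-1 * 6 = -6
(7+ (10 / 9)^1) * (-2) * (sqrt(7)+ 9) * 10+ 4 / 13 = -18976 / 13 - 1460 * sqrt(7) / 9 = -1888.89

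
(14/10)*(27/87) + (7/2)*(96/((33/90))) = 1462293/1595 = 916.80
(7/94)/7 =1/94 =0.01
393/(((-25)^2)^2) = 393/390625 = 0.00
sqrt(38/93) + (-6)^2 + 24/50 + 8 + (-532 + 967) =sqrt(3534)/93 + 11987/25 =480.12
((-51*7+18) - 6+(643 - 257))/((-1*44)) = -41/44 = -0.93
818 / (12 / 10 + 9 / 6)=8180 / 27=302.96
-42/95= -0.44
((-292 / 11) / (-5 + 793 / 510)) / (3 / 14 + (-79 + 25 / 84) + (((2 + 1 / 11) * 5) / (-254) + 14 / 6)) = -13350240 / 132017717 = -0.10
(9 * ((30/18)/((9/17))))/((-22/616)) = -2380/3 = -793.33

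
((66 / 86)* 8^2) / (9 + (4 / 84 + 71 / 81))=1197504 / 241961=4.95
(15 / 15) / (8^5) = 1 / 32768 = 0.00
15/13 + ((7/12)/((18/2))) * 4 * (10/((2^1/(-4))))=-1415/351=-4.03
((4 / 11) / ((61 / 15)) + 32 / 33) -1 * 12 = -22024 / 2013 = -10.94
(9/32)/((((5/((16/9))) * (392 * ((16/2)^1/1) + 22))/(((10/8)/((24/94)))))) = 47/303168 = 0.00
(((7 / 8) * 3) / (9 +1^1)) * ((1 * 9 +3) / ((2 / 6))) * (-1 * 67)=-12663 / 20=-633.15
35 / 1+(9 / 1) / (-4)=131 / 4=32.75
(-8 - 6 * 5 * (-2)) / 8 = 6.50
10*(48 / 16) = 30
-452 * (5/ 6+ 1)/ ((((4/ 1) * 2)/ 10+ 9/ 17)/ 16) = -29920/ 3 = -9973.33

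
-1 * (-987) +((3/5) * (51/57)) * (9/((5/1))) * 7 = 472038/475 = 993.76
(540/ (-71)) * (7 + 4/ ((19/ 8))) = -89100/ 1349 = -66.05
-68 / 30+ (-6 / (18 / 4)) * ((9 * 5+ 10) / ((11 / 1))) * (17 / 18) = -1156 / 135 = -8.56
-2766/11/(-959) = 2766/10549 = 0.26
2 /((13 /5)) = 0.77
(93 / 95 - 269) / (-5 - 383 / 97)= 1234907 / 41230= 29.95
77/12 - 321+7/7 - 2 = -3787/12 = -315.58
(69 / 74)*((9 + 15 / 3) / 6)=161 / 74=2.18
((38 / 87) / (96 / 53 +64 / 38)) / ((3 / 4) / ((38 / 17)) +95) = 363527 / 277357740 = 0.00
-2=-2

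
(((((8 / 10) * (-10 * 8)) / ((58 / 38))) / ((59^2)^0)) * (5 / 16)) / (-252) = 95 / 1827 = 0.05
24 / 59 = 0.41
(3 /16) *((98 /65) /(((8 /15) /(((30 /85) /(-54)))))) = -49 /14144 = -0.00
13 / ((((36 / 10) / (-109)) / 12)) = -14170 / 3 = -4723.33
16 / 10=8 / 5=1.60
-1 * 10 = -10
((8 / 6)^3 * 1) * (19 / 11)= 1216 / 297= 4.09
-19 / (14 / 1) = -19 / 14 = -1.36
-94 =-94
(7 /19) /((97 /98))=686 /1843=0.37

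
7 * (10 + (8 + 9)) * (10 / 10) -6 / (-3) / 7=189.29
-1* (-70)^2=-4900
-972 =-972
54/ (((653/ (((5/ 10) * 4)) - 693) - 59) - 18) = -108/ 887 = -0.12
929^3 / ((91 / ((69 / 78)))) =7793997.06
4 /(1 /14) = 56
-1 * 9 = -9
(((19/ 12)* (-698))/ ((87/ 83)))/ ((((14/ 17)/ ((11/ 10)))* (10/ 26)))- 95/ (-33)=-14705953393/ 4019400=-3658.74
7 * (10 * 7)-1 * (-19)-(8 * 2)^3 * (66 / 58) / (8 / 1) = -2135 / 29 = -73.62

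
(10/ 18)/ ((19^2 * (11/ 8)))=40/ 35739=0.00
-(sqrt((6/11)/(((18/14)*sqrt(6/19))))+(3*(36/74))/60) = -114^(1/4)*sqrt(77)/33-9/370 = -0.89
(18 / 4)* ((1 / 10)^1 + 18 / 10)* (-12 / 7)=-513 / 35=-14.66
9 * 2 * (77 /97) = 1386 /97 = 14.29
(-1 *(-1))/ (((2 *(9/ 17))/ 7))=119/ 18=6.61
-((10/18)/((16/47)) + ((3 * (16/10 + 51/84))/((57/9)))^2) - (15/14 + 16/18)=-24863527/5306700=-4.69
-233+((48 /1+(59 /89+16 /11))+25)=-154567 /979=-157.88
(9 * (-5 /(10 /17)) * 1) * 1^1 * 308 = -23562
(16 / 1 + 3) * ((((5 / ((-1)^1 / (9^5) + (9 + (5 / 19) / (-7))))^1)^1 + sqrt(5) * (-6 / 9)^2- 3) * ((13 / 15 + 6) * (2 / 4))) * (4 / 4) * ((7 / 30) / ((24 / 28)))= -25.72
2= 2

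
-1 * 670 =-670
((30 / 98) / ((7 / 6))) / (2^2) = 45 / 686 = 0.07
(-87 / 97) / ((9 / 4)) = -116 / 291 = -0.40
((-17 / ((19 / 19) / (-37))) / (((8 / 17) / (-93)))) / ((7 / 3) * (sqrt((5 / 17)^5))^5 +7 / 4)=-51647351936242107576006687942329783337 / 727099053955831942544237381373182 +848713038853855366243652343750 * sqrt(85) / 363549526977915971272118690686591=-71032.05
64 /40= 8 /5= 1.60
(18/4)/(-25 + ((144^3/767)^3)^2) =0.00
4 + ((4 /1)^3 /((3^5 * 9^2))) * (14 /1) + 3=7.05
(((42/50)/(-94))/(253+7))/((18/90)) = -21/122200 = -0.00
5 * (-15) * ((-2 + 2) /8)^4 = 0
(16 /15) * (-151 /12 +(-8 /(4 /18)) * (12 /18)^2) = -1372 /45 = -30.49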